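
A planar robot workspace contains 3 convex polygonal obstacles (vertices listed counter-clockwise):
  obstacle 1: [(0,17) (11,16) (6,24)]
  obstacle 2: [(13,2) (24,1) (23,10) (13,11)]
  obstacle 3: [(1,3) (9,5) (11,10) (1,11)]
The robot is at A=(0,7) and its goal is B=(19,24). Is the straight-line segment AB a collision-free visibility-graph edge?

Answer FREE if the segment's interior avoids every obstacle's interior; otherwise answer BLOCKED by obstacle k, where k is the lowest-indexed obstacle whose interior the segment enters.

Obstacle 1 [(0,17) (11,16) (6,24)]:
  edge (0,17)–(11,16): crosses AB
  edge (11,16)–(6,24): crosses AB
  edge (6,24)–(0,17): clear
  → BLOCKED
Obstacle 2 [(13,2) (24,1) (23,10) (13,11)]:
  edge (13,2)–(24,1): clear
  edge (24,1)–(23,10): clear
  edge (23,10)–(13,11): clear
  edge (13,11)–(13,2): clear
  midpoint (19/2,31/2) outside
  → clear
Obstacle 3 [(1,3) (9,5) (11,10) (1,11)]:
  edge (1,3)–(9,5): clear
  edge (9,5)–(11,10): clear
  edge (11,10)–(1,11): crosses AB
  edge (1,11)–(1,3): crosses AB
  → BLOCKED

BLOCKED by obstacle 1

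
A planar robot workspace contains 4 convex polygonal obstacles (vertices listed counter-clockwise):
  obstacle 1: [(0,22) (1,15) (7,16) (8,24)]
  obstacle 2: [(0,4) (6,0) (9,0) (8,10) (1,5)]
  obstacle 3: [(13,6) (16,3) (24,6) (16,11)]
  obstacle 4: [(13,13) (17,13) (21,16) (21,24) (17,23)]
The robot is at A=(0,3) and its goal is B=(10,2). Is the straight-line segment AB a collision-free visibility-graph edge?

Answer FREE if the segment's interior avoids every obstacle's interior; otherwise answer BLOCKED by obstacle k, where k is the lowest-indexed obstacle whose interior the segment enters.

Obstacle 1 [(0,22) (1,15) (7,16) (8,24)]:
  edge (0,22)–(1,15): clear
  edge (1,15)–(7,16): clear
  edge (7,16)–(8,24): clear
  edge (8,24)–(0,22): clear
  midpoint (5,5/2) outside
  → clear
Obstacle 2 [(0,4) (6,0) (9,0) (8,10) (1,5)]:
  edge (0,4)–(6,0): crosses AB
  edge (6,0)–(9,0): clear
  edge (9,0)–(8,10): crosses AB
  edge (8,10)–(1,5): clear
  edge (1,5)–(0,4): clear
  → BLOCKED
Obstacle 3 [(13,6) (16,3) (24,6) (16,11)]:
  edge (13,6)–(16,3): clear
  edge (16,3)–(24,6): clear
  edge (24,6)–(16,11): clear
  edge (16,11)–(13,6): clear
  midpoint (5,5/2) outside
  → clear
Obstacle 4 [(13,13) (17,13) (21,16) (21,24) (17,23)]:
  edge (13,13)–(17,13): clear
  edge (17,13)–(21,16): clear
  edge (21,16)–(21,24): clear
  edge (21,24)–(17,23): clear
  edge (17,23)–(13,13): clear
  midpoint (5,5/2) outside
  → clear

BLOCKED by obstacle 2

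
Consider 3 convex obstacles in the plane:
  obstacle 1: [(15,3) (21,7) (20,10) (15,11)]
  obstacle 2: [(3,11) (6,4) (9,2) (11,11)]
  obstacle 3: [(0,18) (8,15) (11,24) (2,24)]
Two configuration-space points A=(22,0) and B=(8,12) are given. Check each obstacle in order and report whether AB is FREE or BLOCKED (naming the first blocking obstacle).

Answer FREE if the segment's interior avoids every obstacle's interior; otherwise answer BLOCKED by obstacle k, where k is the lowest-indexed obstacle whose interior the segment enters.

BLOCKED by obstacle 1

Obstacle 1 [(15,3) (21,7) (20,10) (15,11)]:
  edge (15,3)–(21,7): crosses AB
  edge (21,7)–(20,10): clear
  edge (20,10)–(15,11): clear
  edge (15,11)–(15,3): crosses AB
  → BLOCKED
Obstacle 2 [(3,11) (6,4) (9,2) (11,11)]:
  edge (3,11)–(6,4): clear
  edge (6,4)–(9,2): clear
  edge (9,2)–(11,11): crosses AB
  edge (11,11)–(3,11): crosses AB
  → BLOCKED
Obstacle 3 [(0,18) (8,15) (11,24) (2,24)]:
  edge (0,18)–(8,15): clear
  edge (8,15)–(11,24): clear
  edge (11,24)–(2,24): clear
  edge (2,24)–(0,18): clear
  midpoint (15,6) outside
  → clear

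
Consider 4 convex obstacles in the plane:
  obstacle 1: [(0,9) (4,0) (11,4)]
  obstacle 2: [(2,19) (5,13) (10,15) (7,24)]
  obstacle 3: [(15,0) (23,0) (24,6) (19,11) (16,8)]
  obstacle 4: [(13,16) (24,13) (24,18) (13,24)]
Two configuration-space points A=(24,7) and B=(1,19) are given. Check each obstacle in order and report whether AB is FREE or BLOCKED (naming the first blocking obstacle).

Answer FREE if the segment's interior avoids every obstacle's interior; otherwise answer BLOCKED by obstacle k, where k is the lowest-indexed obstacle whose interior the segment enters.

BLOCKED by obstacle 2

Obstacle 1 [(0,9) (4,0) (11,4)]:
  edge (0,9)–(4,0): clear
  edge (4,0)–(11,4): clear
  edge (11,4)–(0,9): clear
  midpoint (25/2,13) outside
  → clear
Obstacle 2 [(2,19) (5,13) (10,15) (7,24)]:
  edge (2,19)–(5,13): crosses AB
  edge (5,13)–(10,15): crosses AB
  edge (10,15)–(7,24): clear
  edge (7,24)–(2,19): clear
  → BLOCKED
Obstacle 3 [(15,0) (23,0) (24,6) (19,11) (16,8)]:
  edge (15,0)–(23,0): clear
  edge (23,0)–(24,6): clear
  edge (24,6)–(19,11): crosses AB
  edge (19,11)–(16,8): crosses AB
  edge (16,8)–(15,0): clear
  → BLOCKED
Obstacle 4 [(13,16) (24,13) (24,18) (13,24)]:
  edge (13,16)–(24,13): clear
  edge (24,13)–(24,18): clear
  edge (24,18)–(13,24): clear
  edge (13,24)–(13,16): clear
  midpoint (25/2,13) outside
  → clear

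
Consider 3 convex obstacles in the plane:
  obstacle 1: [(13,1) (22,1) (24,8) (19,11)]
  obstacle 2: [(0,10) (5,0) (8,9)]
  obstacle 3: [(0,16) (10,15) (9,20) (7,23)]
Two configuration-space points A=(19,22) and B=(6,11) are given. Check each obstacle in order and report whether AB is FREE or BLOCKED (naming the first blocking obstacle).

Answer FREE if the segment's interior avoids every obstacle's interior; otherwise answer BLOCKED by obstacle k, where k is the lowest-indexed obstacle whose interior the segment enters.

FREE

Obstacle 1 [(13,1) (22,1) (24,8) (19,11)]:
  edge (13,1)–(22,1): clear
  edge (22,1)–(24,8): clear
  edge (24,8)–(19,11): clear
  edge (19,11)–(13,1): clear
  midpoint (25/2,33/2) outside
  → clear
Obstacle 2 [(0,10) (5,0) (8,9)]:
  edge (0,10)–(5,0): clear
  edge (5,0)–(8,9): clear
  edge (8,9)–(0,10): clear
  midpoint (25/2,33/2) outside
  → clear
Obstacle 3 [(0,16) (10,15) (9,20) (7,23)]:
  edge (0,16)–(10,15): clear
  edge (10,15)–(9,20): clear
  edge (9,20)–(7,23): clear
  edge (7,23)–(0,16): clear
  midpoint (25/2,33/2) outside
  → clear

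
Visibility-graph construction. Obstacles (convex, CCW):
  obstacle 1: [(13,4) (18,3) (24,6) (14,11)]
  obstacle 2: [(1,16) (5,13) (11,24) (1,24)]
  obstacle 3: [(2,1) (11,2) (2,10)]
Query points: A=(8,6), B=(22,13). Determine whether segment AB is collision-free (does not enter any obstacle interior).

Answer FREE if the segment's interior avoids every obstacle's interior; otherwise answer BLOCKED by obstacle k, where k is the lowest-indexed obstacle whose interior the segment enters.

Obstacle 1 [(13,4) (18,3) (24,6) (14,11)]:
  edge (13,4)–(18,3): clear
  edge (18,3)–(24,6): clear
  edge (24,6)–(14,11): crosses AB
  edge (14,11)–(13,4): crosses AB
  → BLOCKED
Obstacle 2 [(1,16) (5,13) (11,24) (1,24)]:
  edge (1,16)–(5,13): clear
  edge (5,13)–(11,24): clear
  edge (11,24)–(1,24): clear
  edge (1,24)–(1,16): clear
  midpoint (15,19/2) outside
  → clear
Obstacle 3 [(2,1) (11,2) (2,10)]:
  edge (2,1)–(11,2): clear
  edge (11,2)–(2,10): clear
  edge (2,10)–(2,1): clear
  midpoint (15,19/2) outside
  → clear

BLOCKED by obstacle 1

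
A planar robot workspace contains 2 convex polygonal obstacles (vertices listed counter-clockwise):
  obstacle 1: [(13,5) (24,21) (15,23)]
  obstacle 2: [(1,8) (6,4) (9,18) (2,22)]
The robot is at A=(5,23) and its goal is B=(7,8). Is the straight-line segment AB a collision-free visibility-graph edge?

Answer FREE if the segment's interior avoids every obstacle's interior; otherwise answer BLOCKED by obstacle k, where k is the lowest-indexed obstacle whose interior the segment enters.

Obstacle 1 [(13,5) (24,21) (15,23)]:
  edge (13,5)–(24,21): clear
  edge (24,21)–(15,23): clear
  edge (15,23)–(13,5): clear
  midpoint (6,31/2) outside
  → clear
Obstacle 2 [(1,8) (6,4) (9,18) (2,22)]:
  edge (1,8)–(6,4): clear
  edge (6,4)–(9,18): crosses AB
  edge (9,18)–(2,22): crosses AB
  edge (2,22)–(1,8): clear
  → BLOCKED

BLOCKED by obstacle 2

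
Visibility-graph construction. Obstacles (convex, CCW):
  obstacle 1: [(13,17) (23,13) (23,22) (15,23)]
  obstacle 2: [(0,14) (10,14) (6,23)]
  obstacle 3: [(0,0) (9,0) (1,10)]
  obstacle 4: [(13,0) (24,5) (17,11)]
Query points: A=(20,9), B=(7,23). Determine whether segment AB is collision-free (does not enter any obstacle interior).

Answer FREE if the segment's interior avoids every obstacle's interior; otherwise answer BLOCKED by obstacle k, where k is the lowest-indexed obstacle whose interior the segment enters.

Obstacle 1 [(13,17) (23,13) (23,22) (15,23)]:
  edge (13,17)–(23,13): clear
  edge (23,13)–(23,22): clear
  edge (23,22)–(15,23): clear
  edge (15,23)–(13,17): clear
  midpoint (27/2,16) outside
  → clear
Obstacle 2 [(0,14) (10,14) (6,23)]:
  edge (0,14)–(10,14): clear
  edge (10,14)–(6,23): clear
  edge (6,23)–(0,14): clear
  midpoint (27/2,16) outside
  → clear
Obstacle 3 [(0,0) (9,0) (1,10)]:
  edge (0,0)–(9,0): clear
  edge (9,0)–(1,10): clear
  edge (1,10)–(0,0): clear
  midpoint (27/2,16) outside
  → clear
Obstacle 4 [(13,0) (24,5) (17,11)]:
  edge (13,0)–(24,5): clear
  edge (24,5)–(17,11): clear
  edge (17,11)–(13,0): clear
  midpoint (27/2,16) outside
  → clear

FREE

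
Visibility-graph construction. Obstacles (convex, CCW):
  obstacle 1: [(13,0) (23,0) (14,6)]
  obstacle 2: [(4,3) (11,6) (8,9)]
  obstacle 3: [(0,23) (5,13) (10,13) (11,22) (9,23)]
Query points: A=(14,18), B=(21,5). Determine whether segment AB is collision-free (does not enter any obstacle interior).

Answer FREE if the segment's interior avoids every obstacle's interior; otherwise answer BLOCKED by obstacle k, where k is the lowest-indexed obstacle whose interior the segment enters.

FREE

Obstacle 1 [(13,0) (23,0) (14,6)]:
  edge (13,0)–(23,0): clear
  edge (23,0)–(14,6): clear
  edge (14,6)–(13,0): clear
  midpoint (35/2,23/2) outside
  → clear
Obstacle 2 [(4,3) (11,6) (8,9)]:
  edge (4,3)–(11,6): clear
  edge (11,6)–(8,9): clear
  edge (8,9)–(4,3): clear
  midpoint (35/2,23/2) outside
  → clear
Obstacle 3 [(0,23) (5,13) (10,13) (11,22) (9,23)]:
  edge (0,23)–(5,13): clear
  edge (5,13)–(10,13): clear
  edge (10,13)–(11,22): clear
  edge (11,22)–(9,23): clear
  edge (9,23)–(0,23): clear
  midpoint (35/2,23/2) outside
  → clear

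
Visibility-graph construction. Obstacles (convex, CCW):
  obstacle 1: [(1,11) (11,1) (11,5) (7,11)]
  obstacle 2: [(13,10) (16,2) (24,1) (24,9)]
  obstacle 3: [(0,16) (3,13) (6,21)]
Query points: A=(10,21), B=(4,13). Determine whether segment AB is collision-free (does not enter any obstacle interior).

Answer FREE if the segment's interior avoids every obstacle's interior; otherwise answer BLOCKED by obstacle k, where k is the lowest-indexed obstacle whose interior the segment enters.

Obstacle 1 [(1,11) (11,1) (11,5) (7,11)]:
  edge (1,11)–(11,1): clear
  edge (11,1)–(11,5): clear
  edge (11,5)–(7,11): clear
  edge (7,11)–(1,11): clear
  midpoint (7,17) outside
  → clear
Obstacle 2 [(13,10) (16,2) (24,1) (24,9)]:
  edge (13,10)–(16,2): clear
  edge (16,2)–(24,1): clear
  edge (24,1)–(24,9): clear
  edge (24,9)–(13,10): clear
  midpoint (7,17) outside
  → clear
Obstacle 3 [(0,16) (3,13) (6,21)]:
  edge (0,16)–(3,13): clear
  edge (3,13)–(6,21): clear
  edge (6,21)–(0,16): clear
  midpoint (7,17) outside
  → clear

FREE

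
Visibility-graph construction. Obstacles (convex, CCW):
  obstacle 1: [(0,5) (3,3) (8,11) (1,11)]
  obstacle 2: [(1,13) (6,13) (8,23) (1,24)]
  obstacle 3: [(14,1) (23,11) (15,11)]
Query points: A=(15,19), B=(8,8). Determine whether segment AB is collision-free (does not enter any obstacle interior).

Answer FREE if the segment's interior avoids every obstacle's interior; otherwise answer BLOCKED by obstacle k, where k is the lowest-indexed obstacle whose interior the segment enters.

Obstacle 1 [(0,5) (3,3) (8,11) (1,11)]:
  edge (0,5)–(3,3): clear
  edge (3,3)–(8,11): clear
  edge (8,11)–(1,11): clear
  edge (1,11)–(0,5): clear
  midpoint (23/2,27/2) outside
  → clear
Obstacle 2 [(1,13) (6,13) (8,23) (1,24)]:
  edge (1,13)–(6,13): clear
  edge (6,13)–(8,23): clear
  edge (8,23)–(1,24): clear
  edge (1,24)–(1,13): clear
  midpoint (23/2,27/2) outside
  → clear
Obstacle 3 [(14,1) (23,11) (15,11)]:
  edge (14,1)–(23,11): clear
  edge (23,11)–(15,11): clear
  edge (15,11)–(14,1): clear
  midpoint (23/2,27/2) outside
  → clear

FREE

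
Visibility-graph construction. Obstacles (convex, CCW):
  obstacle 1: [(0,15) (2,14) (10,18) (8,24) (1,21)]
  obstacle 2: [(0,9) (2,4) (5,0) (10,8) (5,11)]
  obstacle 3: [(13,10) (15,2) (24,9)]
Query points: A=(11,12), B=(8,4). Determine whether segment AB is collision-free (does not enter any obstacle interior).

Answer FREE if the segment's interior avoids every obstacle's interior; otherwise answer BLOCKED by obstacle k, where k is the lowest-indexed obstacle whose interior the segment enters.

Obstacle 1 [(0,15) (2,14) (10,18) (8,24) (1,21)]:
  edge (0,15)–(2,14): clear
  edge (2,14)–(10,18): clear
  edge (10,18)–(8,24): clear
  edge (8,24)–(1,21): clear
  edge (1,21)–(0,15): clear
  midpoint (19/2,8) outside
  → clear
Obstacle 2 [(0,9) (2,4) (5,0) (10,8) (5,11)]:
  edge (0,9)–(2,4): clear
  edge (2,4)–(5,0): clear
  edge (5,0)–(10,8): crosses AB
  edge (10,8)–(5,11): crosses AB
  edge (5,11)–(0,9): clear
  → BLOCKED
Obstacle 3 [(13,10) (15,2) (24,9)]:
  edge (13,10)–(15,2): clear
  edge (15,2)–(24,9): clear
  edge (24,9)–(13,10): clear
  midpoint (19/2,8) outside
  → clear

BLOCKED by obstacle 2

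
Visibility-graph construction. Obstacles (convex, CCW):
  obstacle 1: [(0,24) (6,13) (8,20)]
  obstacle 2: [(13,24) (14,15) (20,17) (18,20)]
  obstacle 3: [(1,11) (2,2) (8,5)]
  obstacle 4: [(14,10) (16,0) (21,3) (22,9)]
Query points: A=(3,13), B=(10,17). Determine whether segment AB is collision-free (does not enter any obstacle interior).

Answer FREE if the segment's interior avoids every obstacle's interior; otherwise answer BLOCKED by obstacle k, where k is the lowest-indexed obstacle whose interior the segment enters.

Obstacle 1 [(0,24) (6,13) (8,20)]:
  edge (0,24)–(6,13): crosses AB
  edge (6,13)–(8,20): crosses AB
  edge (8,20)–(0,24): clear
  → BLOCKED
Obstacle 2 [(13,24) (14,15) (20,17) (18,20)]:
  edge (13,24)–(14,15): clear
  edge (14,15)–(20,17): clear
  edge (20,17)–(18,20): clear
  edge (18,20)–(13,24): clear
  midpoint (13/2,15) outside
  → clear
Obstacle 3 [(1,11) (2,2) (8,5)]:
  edge (1,11)–(2,2): clear
  edge (2,2)–(8,5): clear
  edge (8,5)–(1,11): clear
  midpoint (13/2,15) outside
  → clear
Obstacle 4 [(14,10) (16,0) (21,3) (22,9)]:
  edge (14,10)–(16,0): clear
  edge (16,0)–(21,3): clear
  edge (21,3)–(22,9): clear
  edge (22,9)–(14,10): clear
  midpoint (13/2,15) outside
  → clear

BLOCKED by obstacle 1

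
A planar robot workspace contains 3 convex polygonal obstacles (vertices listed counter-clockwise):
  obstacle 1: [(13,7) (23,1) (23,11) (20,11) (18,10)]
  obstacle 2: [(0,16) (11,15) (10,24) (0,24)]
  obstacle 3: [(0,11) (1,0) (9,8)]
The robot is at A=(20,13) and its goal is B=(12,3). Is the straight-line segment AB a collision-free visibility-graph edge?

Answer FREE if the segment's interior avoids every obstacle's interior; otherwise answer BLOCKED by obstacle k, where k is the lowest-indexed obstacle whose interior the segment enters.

BLOCKED by obstacle 1

Obstacle 1 [(13,7) (23,1) (23,11) (20,11) (18,10)]:
  edge (13,7)–(23,1): crosses AB
  edge (23,1)–(23,11): clear
  edge (23,11)–(20,11): clear
  edge (20,11)–(18,10): clear
  edge (18,10)–(13,7): crosses AB
  → BLOCKED
Obstacle 2 [(0,16) (11,15) (10,24) (0,24)]:
  edge (0,16)–(11,15): clear
  edge (11,15)–(10,24): clear
  edge (10,24)–(0,24): clear
  edge (0,24)–(0,16): clear
  midpoint (16,8) outside
  → clear
Obstacle 3 [(0,11) (1,0) (9,8)]:
  edge (0,11)–(1,0): clear
  edge (1,0)–(9,8): clear
  edge (9,8)–(0,11): clear
  midpoint (16,8) outside
  → clear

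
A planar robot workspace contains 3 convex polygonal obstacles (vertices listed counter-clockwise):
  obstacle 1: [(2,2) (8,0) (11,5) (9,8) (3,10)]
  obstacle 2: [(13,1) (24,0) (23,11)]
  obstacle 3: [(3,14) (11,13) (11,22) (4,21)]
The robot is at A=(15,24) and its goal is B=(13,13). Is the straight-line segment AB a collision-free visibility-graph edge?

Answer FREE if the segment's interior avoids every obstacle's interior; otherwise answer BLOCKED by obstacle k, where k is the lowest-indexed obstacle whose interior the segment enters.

Obstacle 1 [(2,2) (8,0) (11,5) (9,8) (3,10)]:
  edge (2,2)–(8,0): clear
  edge (8,0)–(11,5): clear
  edge (11,5)–(9,8): clear
  edge (9,8)–(3,10): clear
  edge (3,10)–(2,2): clear
  midpoint (14,37/2) outside
  → clear
Obstacle 2 [(13,1) (24,0) (23,11)]:
  edge (13,1)–(24,0): clear
  edge (24,0)–(23,11): clear
  edge (23,11)–(13,1): clear
  midpoint (14,37/2) outside
  → clear
Obstacle 3 [(3,14) (11,13) (11,22) (4,21)]:
  edge (3,14)–(11,13): clear
  edge (11,13)–(11,22): clear
  edge (11,22)–(4,21): clear
  edge (4,21)–(3,14): clear
  midpoint (14,37/2) outside
  → clear

FREE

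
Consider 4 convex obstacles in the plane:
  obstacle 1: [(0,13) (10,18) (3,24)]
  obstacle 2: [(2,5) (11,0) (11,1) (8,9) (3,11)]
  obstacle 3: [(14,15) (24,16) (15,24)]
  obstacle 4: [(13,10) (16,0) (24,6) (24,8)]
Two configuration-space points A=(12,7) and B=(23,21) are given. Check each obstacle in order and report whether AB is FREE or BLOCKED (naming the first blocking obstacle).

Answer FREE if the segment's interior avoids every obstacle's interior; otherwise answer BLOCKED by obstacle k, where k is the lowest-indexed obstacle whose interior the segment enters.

Obstacle 1 [(0,13) (10,18) (3,24)]:
  edge (0,13)–(10,18): clear
  edge (10,18)–(3,24): clear
  edge (3,24)–(0,13): clear
  midpoint (35/2,14) outside
  → clear
Obstacle 2 [(2,5) (11,0) (11,1) (8,9) (3,11)]:
  edge (2,5)–(11,0): clear
  edge (11,0)–(11,1): clear
  edge (11,1)–(8,9): clear
  edge (8,9)–(3,11): clear
  edge (3,11)–(2,5): clear
  midpoint (35/2,14) outside
  → clear
Obstacle 3 [(14,15) (24,16) (15,24)]:
  edge (14,15)–(24,16): crosses AB
  edge (24,16)–(15,24): crosses AB
  edge (15,24)–(14,15): clear
  → BLOCKED
Obstacle 4 [(13,10) (16,0) (24,6) (24,8)]:
  edge (13,10)–(16,0): crosses AB
  edge (16,0)–(24,6): clear
  edge (24,6)–(24,8): clear
  edge (24,8)–(13,10): crosses AB
  → BLOCKED

BLOCKED by obstacle 3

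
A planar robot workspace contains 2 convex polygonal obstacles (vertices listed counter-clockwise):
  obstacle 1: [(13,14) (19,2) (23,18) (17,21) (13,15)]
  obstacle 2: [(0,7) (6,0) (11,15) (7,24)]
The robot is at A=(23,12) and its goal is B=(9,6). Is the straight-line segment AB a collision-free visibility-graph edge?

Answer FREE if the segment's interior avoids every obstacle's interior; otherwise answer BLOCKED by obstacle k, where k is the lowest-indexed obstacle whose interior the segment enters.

Obstacle 1 [(13,14) (19,2) (23,18) (17,21) (13,15)]:
  edge (13,14)–(19,2): crosses AB
  edge (19,2)–(23,18): crosses AB
  edge (23,18)–(17,21): clear
  edge (17,21)–(13,15): clear
  edge (13,15)–(13,14): clear
  → BLOCKED
Obstacle 2 [(0,7) (6,0) (11,15) (7,24)]:
  edge (0,7)–(6,0): clear
  edge (6,0)–(11,15): clear
  edge (11,15)–(7,24): clear
  edge (7,24)–(0,7): clear
  midpoint (16,9) outside
  → clear

BLOCKED by obstacle 1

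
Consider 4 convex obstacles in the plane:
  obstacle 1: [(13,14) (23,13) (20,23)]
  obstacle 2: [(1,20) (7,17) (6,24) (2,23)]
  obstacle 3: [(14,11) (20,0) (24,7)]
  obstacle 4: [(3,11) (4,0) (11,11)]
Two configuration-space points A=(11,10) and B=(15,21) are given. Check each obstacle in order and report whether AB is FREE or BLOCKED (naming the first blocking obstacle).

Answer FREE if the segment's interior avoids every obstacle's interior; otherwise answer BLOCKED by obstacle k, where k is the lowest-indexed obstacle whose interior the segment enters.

Obstacle 1 [(13,14) (23,13) (20,23)]:
  edge (13,14)–(23,13): clear
  edge (23,13)–(20,23): clear
  edge (20,23)–(13,14): clear
  midpoint (13,31/2) outside
  → clear
Obstacle 2 [(1,20) (7,17) (6,24) (2,23)]:
  edge (1,20)–(7,17): clear
  edge (7,17)–(6,24): clear
  edge (6,24)–(2,23): clear
  edge (2,23)–(1,20): clear
  midpoint (13,31/2) outside
  → clear
Obstacle 3 [(14,11) (20,0) (24,7)]:
  edge (14,11)–(20,0): clear
  edge (20,0)–(24,7): clear
  edge (24,7)–(14,11): clear
  midpoint (13,31/2) outside
  → clear
Obstacle 4 [(3,11) (4,0) (11,11)]:
  edge (3,11)–(4,0): clear
  edge (4,0)–(11,11): clear
  edge (11,11)–(3,11): clear
  midpoint (13,31/2) outside
  → clear

FREE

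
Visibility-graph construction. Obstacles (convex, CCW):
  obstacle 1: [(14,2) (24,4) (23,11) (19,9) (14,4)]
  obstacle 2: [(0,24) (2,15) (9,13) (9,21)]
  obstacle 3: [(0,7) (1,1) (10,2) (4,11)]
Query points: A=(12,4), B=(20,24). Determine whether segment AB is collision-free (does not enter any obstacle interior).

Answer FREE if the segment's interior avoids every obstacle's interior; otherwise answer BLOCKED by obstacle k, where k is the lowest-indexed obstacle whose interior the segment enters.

Obstacle 1 [(14,2) (24,4) (23,11) (19,9) (14,4)]:
  edge (14,2)–(24,4): clear
  edge (24,4)–(23,11): clear
  edge (23,11)–(19,9): clear
  edge (19,9)–(14,4): clear
  edge (14,4)–(14,2): clear
  midpoint (16,14) outside
  → clear
Obstacle 2 [(0,24) (2,15) (9,13) (9,21)]:
  edge (0,24)–(2,15): clear
  edge (2,15)–(9,13): clear
  edge (9,13)–(9,21): clear
  edge (9,21)–(0,24): clear
  midpoint (16,14) outside
  → clear
Obstacle 3 [(0,7) (1,1) (10,2) (4,11)]:
  edge (0,7)–(1,1): clear
  edge (1,1)–(10,2): clear
  edge (10,2)–(4,11): clear
  edge (4,11)–(0,7): clear
  midpoint (16,14) outside
  → clear

FREE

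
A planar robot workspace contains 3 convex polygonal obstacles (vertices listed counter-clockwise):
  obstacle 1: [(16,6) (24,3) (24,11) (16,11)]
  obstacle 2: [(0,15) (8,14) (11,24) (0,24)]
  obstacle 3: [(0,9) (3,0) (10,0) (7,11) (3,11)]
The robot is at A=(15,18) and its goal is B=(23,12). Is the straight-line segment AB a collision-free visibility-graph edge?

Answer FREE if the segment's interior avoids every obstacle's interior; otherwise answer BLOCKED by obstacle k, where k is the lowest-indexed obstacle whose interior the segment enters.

Obstacle 1 [(16,6) (24,3) (24,11) (16,11)]:
  edge (16,6)–(24,3): clear
  edge (24,3)–(24,11): clear
  edge (24,11)–(16,11): clear
  edge (16,11)–(16,6): clear
  midpoint (19,15) outside
  → clear
Obstacle 2 [(0,15) (8,14) (11,24) (0,24)]:
  edge (0,15)–(8,14): clear
  edge (8,14)–(11,24): clear
  edge (11,24)–(0,24): clear
  edge (0,24)–(0,15): clear
  midpoint (19,15) outside
  → clear
Obstacle 3 [(0,9) (3,0) (10,0) (7,11) (3,11)]:
  edge (0,9)–(3,0): clear
  edge (3,0)–(10,0): clear
  edge (10,0)–(7,11): clear
  edge (7,11)–(3,11): clear
  edge (3,11)–(0,9): clear
  midpoint (19,15) outside
  → clear

FREE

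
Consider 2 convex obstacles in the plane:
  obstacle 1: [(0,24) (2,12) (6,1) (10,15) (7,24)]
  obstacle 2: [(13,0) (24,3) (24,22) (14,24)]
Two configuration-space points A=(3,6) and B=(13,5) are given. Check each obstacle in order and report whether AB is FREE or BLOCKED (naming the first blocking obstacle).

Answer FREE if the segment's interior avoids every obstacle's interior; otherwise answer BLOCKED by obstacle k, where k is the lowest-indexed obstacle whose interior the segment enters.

BLOCKED by obstacle 1

Obstacle 1 [(0,24) (2,12) (6,1) (10,15) (7,24)]:
  edge (0,24)–(2,12): clear
  edge (2,12)–(6,1): crosses AB
  edge (6,1)–(10,15): crosses AB
  edge (10,15)–(7,24): clear
  edge (7,24)–(0,24): clear
  → BLOCKED
Obstacle 2 [(13,0) (24,3) (24,22) (14,24)]:
  edge (13,0)–(24,3): clear
  edge (24,3)–(24,22): clear
  edge (24,22)–(14,24): clear
  edge (14,24)–(13,0): clear
  midpoint (8,11/2) outside
  → clear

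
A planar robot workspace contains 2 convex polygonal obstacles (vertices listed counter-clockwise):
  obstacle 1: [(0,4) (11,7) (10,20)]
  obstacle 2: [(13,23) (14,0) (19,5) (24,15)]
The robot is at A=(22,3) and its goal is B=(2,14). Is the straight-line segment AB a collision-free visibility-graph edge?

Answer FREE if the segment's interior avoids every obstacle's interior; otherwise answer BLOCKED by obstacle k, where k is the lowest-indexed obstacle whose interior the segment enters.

BLOCKED by obstacle 1

Obstacle 1 [(0,4) (11,7) (10,20)]:
  edge (0,4)–(11,7): clear
  edge (11,7)–(10,20): crosses AB
  edge (10,20)–(0,4): crosses AB
  → BLOCKED
Obstacle 2 [(13,23) (14,0) (19,5) (24,15)]:
  edge (13,23)–(14,0): crosses AB
  edge (14,0)–(19,5): crosses AB
  edge (19,5)–(24,15): clear
  edge (24,15)–(13,23): clear
  → BLOCKED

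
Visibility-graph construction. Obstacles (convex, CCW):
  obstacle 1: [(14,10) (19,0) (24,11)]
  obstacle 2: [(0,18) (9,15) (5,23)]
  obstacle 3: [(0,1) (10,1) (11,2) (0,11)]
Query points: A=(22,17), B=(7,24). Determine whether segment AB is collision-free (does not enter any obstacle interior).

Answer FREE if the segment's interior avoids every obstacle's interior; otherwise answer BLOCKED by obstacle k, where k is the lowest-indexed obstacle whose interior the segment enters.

Obstacle 1 [(14,10) (19,0) (24,11)]:
  edge (14,10)–(19,0): clear
  edge (19,0)–(24,11): clear
  edge (24,11)–(14,10): clear
  midpoint (29/2,41/2) outside
  → clear
Obstacle 2 [(0,18) (9,15) (5,23)]:
  edge (0,18)–(9,15): clear
  edge (9,15)–(5,23): clear
  edge (5,23)–(0,18): clear
  midpoint (29/2,41/2) outside
  → clear
Obstacle 3 [(0,1) (10,1) (11,2) (0,11)]:
  edge (0,1)–(10,1): clear
  edge (10,1)–(11,2): clear
  edge (11,2)–(0,11): clear
  edge (0,11)–(0,1): clear
  midpoint (29/2,41/2) outside
  → clear

FREE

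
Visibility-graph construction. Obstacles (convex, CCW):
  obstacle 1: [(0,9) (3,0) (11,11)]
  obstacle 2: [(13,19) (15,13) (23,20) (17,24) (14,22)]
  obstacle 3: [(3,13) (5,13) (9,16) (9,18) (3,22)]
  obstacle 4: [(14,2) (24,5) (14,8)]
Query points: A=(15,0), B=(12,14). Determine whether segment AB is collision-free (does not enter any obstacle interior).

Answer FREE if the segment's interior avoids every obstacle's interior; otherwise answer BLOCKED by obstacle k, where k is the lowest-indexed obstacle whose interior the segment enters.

Obstacle 1 [(0,9) (3,0) (11,11)]:
  edge (0,9)–(3,0): clear
  edge (3,0)–(11,11): clear
  edge (11,11)–(0,9): clear
  midpoint (27/2,7) outside
  → clear
Obstacle 2 [(13,19) (15,13) (23,20) (17,24) (14,22)]:
  edge (13,19)–(15,13): clear
  edge (15,13)–(23,20): clear
  edge (23,20)–(17,24): clear
  edge (17,24)–(14,22): clear
  edge (14,22)–(13,19): clear
  midpoint (27/2,7) outside
  → clear
Obstacle 3 [(3,13) (5,13) (9,16) (9,18) (3,22)]:
  edge (3,13)–(5,13): clear
  edge (5,13)–(9,16): clear
  edge (9,16)–(9,18): clear
  edge (9,18)–(3,22): clear
  edge (3,22)–(3,13): clear
  midpoint (27/2,7) outside
  → clear
Obstacle 4 [(14,2) (24,5) (14,8)]:
  edge (14,2)–(24,5): crosses AB
  edge (24,5)–(14,8): clear
  edge (14,8)–(14,2): crosses AB
  → BLOCKED

BLOCKED by obstacle 4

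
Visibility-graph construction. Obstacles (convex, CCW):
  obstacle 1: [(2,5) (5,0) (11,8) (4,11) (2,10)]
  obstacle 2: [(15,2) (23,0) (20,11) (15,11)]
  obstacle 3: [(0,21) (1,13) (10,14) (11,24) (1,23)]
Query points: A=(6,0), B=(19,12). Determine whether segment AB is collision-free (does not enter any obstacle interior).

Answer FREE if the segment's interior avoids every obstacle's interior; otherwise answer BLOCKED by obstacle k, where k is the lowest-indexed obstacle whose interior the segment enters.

Obstacle 1 [(2,5) (5,0) (11,8) (4,11) (2,10)]:
  edge (2,5)–(5,0): clear
  edge (5,0)–(11,8): clear
  edge (11,8)–(4,11): clear
  edge (4,11)–(2,10): clear
  edge (2,10)–(2,5): clear
  midpoint (25/2,6) outside
  → clear
Obstacle 2 [(15,2) (23,0) (20,11) (15,11)]:
  edge (15,2)–(23,0): clear
  edge (23,0)–(20,11): clear
  edge (20,11)–(15,11): crosses AB
  edge (15,11)–(15,2): crosses AB
  → BLOCKED
Obstacle 3 [(0,21) (1,13) (10,14) (11,24) (1,23)]:
  edge (0,21)–(1,13): clear
  edge (1,13)–(10,14): clear
  edge (10,14)–(11,24): clear
  edge (11,24)–(1,23): clear
  edge (1,23)–(0,21): clear
  midpoint (25/2,6) outside
  → clear

BLOCKED by obstacle 2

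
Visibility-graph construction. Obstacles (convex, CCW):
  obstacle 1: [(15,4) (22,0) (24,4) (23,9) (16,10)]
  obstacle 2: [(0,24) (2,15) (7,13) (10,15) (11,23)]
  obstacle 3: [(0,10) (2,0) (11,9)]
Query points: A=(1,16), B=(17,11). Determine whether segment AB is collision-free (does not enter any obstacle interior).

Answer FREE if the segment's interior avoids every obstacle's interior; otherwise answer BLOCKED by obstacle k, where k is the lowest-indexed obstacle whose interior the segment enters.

BLOCKED by obstacle 2

Obstacle 1 [(15,4) (22,0) (24,4) (23,9) (16,10)]:
  edge (15,4)–(22,0): clear
  edge (22,0)–(24,4): clear
  edge (24,4)–(23,9): clear
  edge (23,9)–(16,10): clear
  edge (16,10)–(15,4): clear
  midpoint (9,27/2) outside
  → clear
Obstacle 2 [(0,24) (2,15) (7,13) (10,15) (11,23)]:
  edge (0,24)–(2,15): crosses AB
  edge (2,15)–(7,13): clear
  edge (7,13)–(10,15): crosses AB
  edge (10,15)–(11,23): clear
  edge (11,23)–(0,24): clear
  → BLOCKED
Obstacle 3 [(0,10) (2,0) (11,9)]:
  edge (0,10)–(2,0): clear
  edge (2,0)–(11,9): clear
  edge (11,9)–(0,10): clear
  midpoint (9,27/2) outside
  → clear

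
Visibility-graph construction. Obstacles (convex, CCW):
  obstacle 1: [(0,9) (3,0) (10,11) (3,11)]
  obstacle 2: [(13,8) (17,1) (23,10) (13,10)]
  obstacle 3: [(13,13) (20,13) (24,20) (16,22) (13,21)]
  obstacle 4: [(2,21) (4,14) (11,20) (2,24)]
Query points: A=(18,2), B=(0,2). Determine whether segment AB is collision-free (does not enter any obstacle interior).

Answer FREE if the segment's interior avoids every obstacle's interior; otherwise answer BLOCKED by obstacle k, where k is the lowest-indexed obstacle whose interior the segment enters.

BLOCKED by obstacle 1

Obstacle 1 [(0,9) (3,0) (10,11) (3,11)]:
  edge (0,9)–(3,0): crosses AB
  edge (3,0)–(10,11): crosses AB
  edge (10,11)–(3,11): clear
  edge (3,11)–(0,9): clear
  → BLOCKED
Obstacle 2 [(13,8) (17,1) (23,10) (13,10)]:
  edge (13,8)–(17,1): crosses AB
  edge (17,1)–(23,10): crosses AB
  edge (23,10)–(13,10): clear
  edge (13,10)–(13,8): clear
  → BLOCKED
Obstacle 3 [(13,13) (20,13) (24,20) (16,22) (13,21)]:
  edge (13,13)–(20,13): clear
  edge (20,13)–(24,20): clear
  edge (24,20)–(16,22): clear
  edge (16,22)–(13,21): clear
  edge (13,21)–(13,13): clear
  midpoint (9,2) outside
  → clear
Obstacle 4 [(2,21) (4,14) (11,20) (2,24)]:
  edge (2,21)–(4,14): clear
  edge (4,14)–(11,20): clear
  edge (11,20)–(2,24): clear
  edge (2,24)–(2,21): clear
  midpoint (9,2) outside
  → clear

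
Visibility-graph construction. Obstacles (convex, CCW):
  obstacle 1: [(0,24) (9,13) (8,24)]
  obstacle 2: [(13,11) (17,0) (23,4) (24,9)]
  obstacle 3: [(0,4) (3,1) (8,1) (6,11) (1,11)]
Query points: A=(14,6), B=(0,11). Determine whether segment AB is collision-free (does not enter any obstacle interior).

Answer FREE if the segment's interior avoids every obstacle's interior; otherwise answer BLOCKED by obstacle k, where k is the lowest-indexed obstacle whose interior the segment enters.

Obstacle 1 [(0,24) (9,13) (8,24)]:
  edge (0,24)–(9,13): clear
  edge (9,13)–(8,24): clear
  edge (8,24)–(0,24): clear
  midpoint (7,17/2) outside
  → clear
Obstacle 2 [(13,11) (17,0) (23,4) (24,9)]:
  edge (13,11)–(17,0): clear
  edge (17,0)–(23,4): clear
  edge (23,4)–(24,9): clear
  edge (24,9)–(13,11): clear
  midpoint (7,17/2) outside
  → clear
Obstacle 3 [(0,4) (3,1) (8,1) (6,11) (1,11)]:
  edge (0,4)–(3,1): clear
  edge (3,1)–(8,1): clear
  edge (8,1)–(6,11): crosses AB
  edge (6,11)–(1,11): clear
  edge (1,11)–(0,4): crosses AB
  → BLOCKED

BLOCKED by obstacle 3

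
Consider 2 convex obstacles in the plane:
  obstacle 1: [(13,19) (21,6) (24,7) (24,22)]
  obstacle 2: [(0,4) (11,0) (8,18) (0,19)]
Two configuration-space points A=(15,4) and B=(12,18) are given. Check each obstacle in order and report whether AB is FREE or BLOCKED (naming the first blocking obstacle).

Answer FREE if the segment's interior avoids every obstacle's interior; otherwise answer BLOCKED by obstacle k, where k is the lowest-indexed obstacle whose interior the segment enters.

FREE

Obstacle 1 [(13,19) (21,6) (24,7) (24,22)]:
  edge (13,19)–(21,6): clear
  edge (21,6)–(24,7): clear
  edge (24,7)–(24,22): clear
  edge (24,22)–(13,19): clear
  midpoint (27/2,11) outside
  → clear
Obstacle 2 [(0,4) (11,0) (8,18) (0,19)]:
  edge (0,4)–(11,0): clear
  edge (11,0)–(8,18): clear
  edge (8,18)–(0,19): clear
  edge (0,19)–(0,4): clear
  midpoint (27/2,11) outside
  → clear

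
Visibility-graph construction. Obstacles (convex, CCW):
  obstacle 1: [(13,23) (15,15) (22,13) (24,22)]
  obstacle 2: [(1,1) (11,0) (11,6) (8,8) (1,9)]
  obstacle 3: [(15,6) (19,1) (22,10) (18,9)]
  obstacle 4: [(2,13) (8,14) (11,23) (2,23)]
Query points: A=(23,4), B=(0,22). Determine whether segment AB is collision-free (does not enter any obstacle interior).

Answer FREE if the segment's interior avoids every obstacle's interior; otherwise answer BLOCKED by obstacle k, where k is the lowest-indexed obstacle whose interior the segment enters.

Obstacle 1 [(13,23) (15,15) (22,13) (24,22)]:
  edge (13,23)–(15,15): clear
  edge (15,15)–(22,13): clear
  edge (22,13)–(24,22): clear
  edge (24,22)–(13,23): clear
  midpoint (23/2,13) outside
  → clear
Obstacle 2 [(1,1) (11,0) (11,6) (8,8) (1,9)]:
  edge (1,1)–(11,0): clear
  edge (11,0)–(11,6): clear
  edge (11,6)–(8,8): clear
  edge (8,8)–(1,9): clear
  edge (1,9)–(1,1): clear
  midpoint (23/2,13) outside
  → clear
Obstacle 3 [(15,6) (19,1) (22,10) (18,9)]:
  edge (15,6)–(19,1): clear
  edge (19,1)–(22,10): crosses AB
  edge (22,10)–(18,9): clear
  edge (18,9)–(15,6): crosses AB
  → BLOCKED
Obstacle 4 [(2,13) (8,14) (11,23) (2,23)]:
  edge (2,13)–(8,14): clear
  edge (8,14)–(11,23): crosses AB
  edge (11,23)–(2,23): clear
  edge (2,23)–(2,13): crosses AB
  → BLOCKED

BLOCKED by obstacle 3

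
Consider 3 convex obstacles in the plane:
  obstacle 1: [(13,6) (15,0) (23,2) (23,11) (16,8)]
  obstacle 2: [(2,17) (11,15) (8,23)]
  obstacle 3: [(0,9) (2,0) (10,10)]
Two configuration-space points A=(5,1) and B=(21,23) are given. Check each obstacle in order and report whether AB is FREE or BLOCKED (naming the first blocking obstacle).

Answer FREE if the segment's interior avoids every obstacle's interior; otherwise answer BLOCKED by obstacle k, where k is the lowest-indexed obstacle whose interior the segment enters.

Obstacle 1 [(13,6) (15,0) (23,2) (23,11) (16,8)]:
  edge (13,6)–(15,0): clear
  edge (15,0)–(23,2): clear
  edge (23,2)–(23,11): clear
  edge (23,11)–(16,8): clear
  edge (16,8)–(13,6): clear
  midpoint (13,12) outside
  → clear
Obstacle 2 [(2,17) (11,15) (8,23)]:
  edge (2,17)–(11,15): clear
  edge (11,15)–(8,23): clear
  edge (8,23)–(2,17): clear
  midpoint (13,12) outside
  → clear
Obstacle 3 [(0,9) (2,0) (10,10)]:
  edge (0,9)–(2,0): clear
  edge (2,0)–(10,10): clear
  edge (10,10)–(0,9): clear
  midpoint (13,12) outside
  → clear

FREE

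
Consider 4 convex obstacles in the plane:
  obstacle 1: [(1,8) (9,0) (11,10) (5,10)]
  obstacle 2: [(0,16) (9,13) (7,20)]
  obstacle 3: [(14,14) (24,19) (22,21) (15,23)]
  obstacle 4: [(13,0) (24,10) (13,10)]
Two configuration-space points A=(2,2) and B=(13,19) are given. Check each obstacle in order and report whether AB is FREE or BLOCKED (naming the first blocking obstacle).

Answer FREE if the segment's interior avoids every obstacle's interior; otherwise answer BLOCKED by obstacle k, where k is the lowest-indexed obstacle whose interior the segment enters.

Obstacle 1 [(1,8) (9,0) (11,10) (5,10)]:
  edge (1,8)–(9,0): crosses AB
  edge (9,0)–(11,10): clear
  edge (11,10)–(5,10): crosses AB
  edge (5,10)–(1,8): clear
  → BLOCKED
Obstacle 2 [(0,16) (9,13) (7,20)]:
  edge (0,16)–(9,13): clear
  edge (9,13)–(7,20): clear
  edge (7,20)–(0,16): clear
  midpoint (15/2,21/2) outside
  → clear
Obstacle 3 [(14,14) (24,19) (22,21) (15,23)]:
  edge (14,14)–(24,19): clear
  edge (24,19)–(22,21): clear
  edge (22,21)–(15,23): clear
  edge (15,23)–(14,14): clear
  midpoint (15/2,21/2) outside
  → clear
Obstacle 4 [(13,0) (24,10) (13,10)]:
  edge (13,0)–(24,10): clear
  edge (24,10)–(13,10): clear
  edge (13,10)–(13,0): clear
  midpoint (15/2,21/2) outside
  → clear

BLOCKED by obstacle 1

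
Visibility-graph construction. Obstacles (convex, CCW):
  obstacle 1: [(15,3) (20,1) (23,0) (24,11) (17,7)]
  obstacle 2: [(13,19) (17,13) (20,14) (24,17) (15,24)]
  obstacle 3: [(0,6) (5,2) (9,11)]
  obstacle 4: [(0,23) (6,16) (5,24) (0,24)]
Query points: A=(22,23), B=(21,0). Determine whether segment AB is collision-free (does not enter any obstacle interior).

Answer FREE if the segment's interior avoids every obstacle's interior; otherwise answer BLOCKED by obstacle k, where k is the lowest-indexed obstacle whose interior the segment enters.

Obstacle 1 [(15,3) (20,1) (23,0) (24,11) (17,7)]:
  edge (15,3)–(20,1): clear
  edge (20,1)–(23,0): crosses AB
  edge (23,0)–(24,11): clear
  edge (24,11)–(17,7): crosses AB
  edge (17,7)–(15,3): clear
  → BLOCKED
Obstacle 2 [(13,19) (17,13) (20,14) (24,17) (15,24)]:
  edge (13,19)–(17,13): clear
  edge (17,13)–(20,14): clear
  edge (20,14)–(24,17): crosses AB
  edge (24,17)–(15,24): crosses AB
  edge (15,24)–(13,19): clear
  → BLOCKED
Obstacle 3 [(0,6) (5,2) (9,11)]:
  edge (0,6)–(5,2): clear
  edge (5,2)–(9,11): clear
  edge (9,11)–(0,6): clear
  midpoint (43/2,23/2) outside
  → clear
Obstacle 4 [(0,23) (6,16) (5,24) (0,24)]:
  edge (0,23)–(6,16): clear
  edge (6,16)–(5,24): clear
  edge (5,24)–(0,24): clear
  edge (0,24)–(0,23): clear
  midpoint (43/2,23/2) outside
  → clear

BLOCKED by obstacle 1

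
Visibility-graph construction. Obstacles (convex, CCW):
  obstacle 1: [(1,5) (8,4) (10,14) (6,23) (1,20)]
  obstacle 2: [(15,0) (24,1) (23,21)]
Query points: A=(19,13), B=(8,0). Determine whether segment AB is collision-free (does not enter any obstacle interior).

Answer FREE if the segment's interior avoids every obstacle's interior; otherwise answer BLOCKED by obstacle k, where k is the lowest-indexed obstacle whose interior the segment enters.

FREE

Obstacle 1 [(1,5) (8,4) (10,14) (6,23) (1,20)]:
  edge (1,5)–(8,4): clear
  edge (8,4)–(10,14): clear
  edge (10,14)–(6,23): clear
  edge (6,23)–(1,20): clear
  edge (1,20)–(1,5): clear
  midpoint (27/2,13/2) outside
  → clear
Obstacle 2 [(15,0) (24,1) (23,21)]:
  edge (15,0)–(24,1): clear
  edge (24,1)–(23,21): clear
  edge (23,21)–(15,0): clear
  midpoint (27/2,13/2) outside
  → clear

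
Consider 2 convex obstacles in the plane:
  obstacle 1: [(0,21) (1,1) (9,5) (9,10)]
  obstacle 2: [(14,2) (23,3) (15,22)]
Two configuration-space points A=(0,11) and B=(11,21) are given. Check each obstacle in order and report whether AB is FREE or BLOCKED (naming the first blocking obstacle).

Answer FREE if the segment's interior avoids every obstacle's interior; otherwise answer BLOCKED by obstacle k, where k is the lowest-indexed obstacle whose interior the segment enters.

Obstacle 1 [(0,21) (1,1) (9,5) (9,10)]:
  edge (0,21)–(1,1): crosses AB
  edge (1,1)–(9,5): clear
  edge (9,5)–(9,10): clear
  edge (9,10)–(0,21): crosses AB
  → BLOCKED
Obstacle 2 [(14,2) (23,3) (15,22)]:
  edge (14,2)–(23,3): clear
  edge (23,3)–(15,22): clear
  edge (15,22)–(14,2): clear
  midpoint (11/2,16) outside
  → clear

BLOCKED by obstacle 1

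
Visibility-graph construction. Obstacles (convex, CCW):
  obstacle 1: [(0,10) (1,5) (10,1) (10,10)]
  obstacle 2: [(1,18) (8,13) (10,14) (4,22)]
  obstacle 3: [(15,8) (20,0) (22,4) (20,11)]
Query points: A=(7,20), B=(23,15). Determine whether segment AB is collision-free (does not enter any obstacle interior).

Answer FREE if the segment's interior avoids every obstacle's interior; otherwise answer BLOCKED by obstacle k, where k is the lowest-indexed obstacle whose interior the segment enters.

FREE

Obstacle 1 [(0,10) (1,5) (10,1) (10,10)]:
  edge (0,10)–(1,5): clear
  edge (1,5)–(10,1): clear
  edge (10,1)–(10,10): clear
  edge (10,10)–(0,10): clear
  midpoint (15,35/2) outside
  → clear
Obstacle 2 [(1,18) (8,13) (10,14) (4,22)]:
  edge (1,18)–(8,13): clear
  edge (8,13)–(10,14): clear
  edge (10,14)–(4,22): clear
  edge (4,22)–(1,18): clear
  midpoint (15,35/2) outside
  → clear
Obstacle 3 [(15,8) (20,0) (22,4) (20,11)]:
  edge (15,8)–(20,0): clear
  edge (20,0)–(22,4): clear
  edge (22,4)–(20,11): clear
  edge (20,11)–(15,8): clear
  midpoint (15,35/2) outside
  → clear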